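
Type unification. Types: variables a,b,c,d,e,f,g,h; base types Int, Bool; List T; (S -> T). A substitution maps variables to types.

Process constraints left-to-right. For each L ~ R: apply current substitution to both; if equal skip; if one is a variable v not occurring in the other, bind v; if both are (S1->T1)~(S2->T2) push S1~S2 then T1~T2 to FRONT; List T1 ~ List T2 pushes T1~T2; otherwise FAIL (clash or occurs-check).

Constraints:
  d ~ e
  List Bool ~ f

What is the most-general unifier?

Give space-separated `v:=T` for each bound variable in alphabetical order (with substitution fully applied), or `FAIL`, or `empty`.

Answer: d:=e f:=List Bool

Derivation:
step 1: unify d ~ e  [subst: {-} | 1 pending]
  bind d := e
step 2: unify List Bool ~ f  [subst: {d:=e} | 0 pending]
  bind f := List Bool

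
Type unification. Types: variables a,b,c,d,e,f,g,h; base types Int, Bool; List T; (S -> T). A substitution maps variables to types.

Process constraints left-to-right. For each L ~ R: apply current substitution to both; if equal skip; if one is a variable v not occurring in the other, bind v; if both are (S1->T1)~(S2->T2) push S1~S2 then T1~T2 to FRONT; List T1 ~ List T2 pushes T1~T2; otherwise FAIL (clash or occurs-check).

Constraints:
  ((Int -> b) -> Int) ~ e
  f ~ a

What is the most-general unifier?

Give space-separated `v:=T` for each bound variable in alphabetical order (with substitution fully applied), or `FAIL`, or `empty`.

Answer: e:=((Int -> b) -> Int) f:=a

Derivation:
step 1: unify ((Int -> b) -> Int) ~ e  [subst: {-} | 1 pending]
  bind e := ((Int -> b) -> Int)
step 2: unify f ~ a  [subst: {e:=((Int -> b) -> Int)} | 0 pending]
  bind f := a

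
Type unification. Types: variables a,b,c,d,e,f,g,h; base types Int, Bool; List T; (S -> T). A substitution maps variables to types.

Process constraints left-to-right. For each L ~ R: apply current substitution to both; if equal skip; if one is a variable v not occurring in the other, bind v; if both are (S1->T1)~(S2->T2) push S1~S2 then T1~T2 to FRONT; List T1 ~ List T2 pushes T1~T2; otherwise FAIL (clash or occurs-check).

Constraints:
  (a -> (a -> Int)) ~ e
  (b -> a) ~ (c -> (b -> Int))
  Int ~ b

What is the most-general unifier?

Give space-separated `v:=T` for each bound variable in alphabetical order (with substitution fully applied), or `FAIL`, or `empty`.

Answer: a:=(Int -> Int) b:=Int c:=Int e:=((Int -> Int) -> ((Int -> Int) -> Int))

Derivation:
step 1: unify (a -> (a -> Int)) ~ e  [subst: {-} | 2 pending]
  bind e := (a -> (a -> Int))
step 2: unify (b -> a) ~ (c -> (b -> Int))  [subst: {e:=(a -> (a -> Int))} | 1 pending]
  -> decompose arrow: push b~c, a~(b -> Int)
step 3: unify b ~ c  [subst: {e:=(a -> (a -> Int))} | 2 pending]
  bind b := c
step 4: unify a ~ (c -> Int)  [subst: {e:=(a -> (a -> Int)), b:=c} | 1 pending]
  bind a := (c -> Int)
step 5: unify Int ~ c  [subst: {e:=(a -> (a -> Int)), b:=c, a:=(c -> Int)} | 0 pending]
  bind c := Int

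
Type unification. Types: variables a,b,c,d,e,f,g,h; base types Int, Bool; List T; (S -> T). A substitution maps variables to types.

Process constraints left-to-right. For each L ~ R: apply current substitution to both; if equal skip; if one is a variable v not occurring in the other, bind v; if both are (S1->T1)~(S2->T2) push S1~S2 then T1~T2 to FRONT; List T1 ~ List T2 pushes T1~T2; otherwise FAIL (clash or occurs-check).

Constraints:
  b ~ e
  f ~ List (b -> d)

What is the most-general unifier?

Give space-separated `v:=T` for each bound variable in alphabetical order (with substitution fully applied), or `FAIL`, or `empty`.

Answer: b:=e f:=List (e -> d)

Derivation:
step 1: unify b ~ e  [subst: {-} | 1 pending]
  bind b := e
step 2: unify f ~ List (e -> d)  [subst: {b:=e} | 0 pending]
  bind f := List (e -> d)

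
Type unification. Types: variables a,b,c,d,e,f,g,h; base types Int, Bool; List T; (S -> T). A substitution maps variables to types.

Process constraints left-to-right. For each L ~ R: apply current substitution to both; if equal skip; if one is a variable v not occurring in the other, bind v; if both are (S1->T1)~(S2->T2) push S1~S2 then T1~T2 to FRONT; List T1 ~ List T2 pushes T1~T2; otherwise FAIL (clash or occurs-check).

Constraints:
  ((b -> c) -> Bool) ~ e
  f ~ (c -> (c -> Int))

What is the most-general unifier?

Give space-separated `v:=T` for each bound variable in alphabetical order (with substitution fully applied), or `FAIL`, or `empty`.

step 1: unify ((b -> c) -> Bool) ~ e  [subst: {-} | 1 pending]
  bind e := ((b -> c) -> Bool)
step 2: unify f ~ (c -> (c -> Int))  [subst: {e:=((b -> c) -> Bool)} | 0 pending]
  bind f := (c -> (c -> Int))

Answer: e:=((b -> c) -> Bool) f:=(c -> (c -> Int))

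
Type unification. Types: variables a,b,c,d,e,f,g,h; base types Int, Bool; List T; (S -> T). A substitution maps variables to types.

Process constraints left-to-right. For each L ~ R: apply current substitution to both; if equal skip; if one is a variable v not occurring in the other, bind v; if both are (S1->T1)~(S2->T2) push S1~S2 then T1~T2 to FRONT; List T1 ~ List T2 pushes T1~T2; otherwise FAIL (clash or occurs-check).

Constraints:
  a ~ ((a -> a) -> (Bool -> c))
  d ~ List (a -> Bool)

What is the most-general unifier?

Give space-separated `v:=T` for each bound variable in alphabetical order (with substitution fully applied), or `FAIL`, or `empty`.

Answer: FAIL

Derivation:
step 1: unify a ~ ((a -> a) -> (Bool -> c))  [subst: {-} | 1 pending]
  occurs-check fail: a in ((a -> a) -> (Bool -> c))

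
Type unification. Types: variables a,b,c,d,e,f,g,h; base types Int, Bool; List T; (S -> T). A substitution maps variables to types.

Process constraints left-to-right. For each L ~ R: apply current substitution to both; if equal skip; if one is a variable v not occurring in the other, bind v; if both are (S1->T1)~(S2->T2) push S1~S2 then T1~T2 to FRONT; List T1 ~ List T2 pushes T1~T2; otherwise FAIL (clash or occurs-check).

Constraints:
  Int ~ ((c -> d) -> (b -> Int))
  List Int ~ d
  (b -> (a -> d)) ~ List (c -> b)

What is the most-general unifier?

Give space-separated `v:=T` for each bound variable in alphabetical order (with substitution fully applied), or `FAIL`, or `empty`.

step 1: unify Int ~ ((c -> d) -> (b -> Int))  [subst: {-} | 2 pending]
  clash: Int vs ((c -> d) -> (b -> Int))

Answer: FAIL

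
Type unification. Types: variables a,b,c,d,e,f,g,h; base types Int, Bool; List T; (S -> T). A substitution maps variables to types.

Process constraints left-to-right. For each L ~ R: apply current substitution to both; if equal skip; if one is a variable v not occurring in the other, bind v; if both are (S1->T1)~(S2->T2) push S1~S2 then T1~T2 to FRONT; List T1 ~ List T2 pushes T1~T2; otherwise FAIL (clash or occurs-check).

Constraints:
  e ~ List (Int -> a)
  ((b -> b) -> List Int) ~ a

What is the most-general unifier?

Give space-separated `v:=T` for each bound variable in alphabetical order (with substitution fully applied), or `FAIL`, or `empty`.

Answer: a:=((b -> b) -> List Int) e:=List (Int -> ((b -> b) -> List Int))

Derivation:
step 1: unify e ~ List (Int -> a)  [subst: {-} | 1 pending]
  bind e := List (Int -> a)
step 2: unify ((b -> b) -> List Int) ~ a  [subst: {e:=List (Int -> a)} | 0 pending]
  bind a := ((b -> b) -> List Int)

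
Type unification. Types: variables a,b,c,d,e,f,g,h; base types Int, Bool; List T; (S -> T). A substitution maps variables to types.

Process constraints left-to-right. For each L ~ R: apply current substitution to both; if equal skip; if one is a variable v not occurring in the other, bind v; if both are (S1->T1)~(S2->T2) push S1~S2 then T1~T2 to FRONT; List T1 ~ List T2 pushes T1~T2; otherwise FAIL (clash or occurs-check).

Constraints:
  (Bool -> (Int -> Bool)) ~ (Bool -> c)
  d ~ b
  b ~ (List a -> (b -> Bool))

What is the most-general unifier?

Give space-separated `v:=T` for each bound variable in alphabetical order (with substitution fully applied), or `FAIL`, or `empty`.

Answer: FAIL

Derivation:
step 1: unify (Bool -> (Int -> Bool)) ~ (Bool -> c)  [subst: {-} | 2 pending]
  -> decompose arrow: push Bool~Bool, (Int -> Bool)~c
step 2: unify Bool ~ Bool  [subst: {-} | 3 pending]
  -> identical, skip
step 3: unify (Int -> Bool) ~ c  [subst: {-} | 2 pending]
  bind c := (Int -> Bool)
step 4: unify d ~ b  [subst: {c:=(Int -> Bool)} | 1 pending]
  bind d := b
step 5: unify b ~ (List a -> (b -> Bool))  [subst: {c:=(Int -> Bool), d:=b} | 0 pending]
  occurs-check fail: b in (List a -> (b -> Bool))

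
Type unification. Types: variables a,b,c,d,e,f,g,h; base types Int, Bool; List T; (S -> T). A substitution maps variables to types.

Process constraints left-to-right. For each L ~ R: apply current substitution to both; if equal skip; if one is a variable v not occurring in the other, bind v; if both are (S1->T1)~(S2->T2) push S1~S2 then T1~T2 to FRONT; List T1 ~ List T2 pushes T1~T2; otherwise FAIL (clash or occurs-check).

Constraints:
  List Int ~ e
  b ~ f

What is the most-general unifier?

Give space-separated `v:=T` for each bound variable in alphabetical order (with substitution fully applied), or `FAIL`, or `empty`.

step 1: unify List Int ~ e  [subst: {-} | 1 pending]
  bind e := List Int
step 2: unify b ~ f  [subst: {e:=List Int} | 0 pending]
  bind b := f

Answer: b:=f e:=List Int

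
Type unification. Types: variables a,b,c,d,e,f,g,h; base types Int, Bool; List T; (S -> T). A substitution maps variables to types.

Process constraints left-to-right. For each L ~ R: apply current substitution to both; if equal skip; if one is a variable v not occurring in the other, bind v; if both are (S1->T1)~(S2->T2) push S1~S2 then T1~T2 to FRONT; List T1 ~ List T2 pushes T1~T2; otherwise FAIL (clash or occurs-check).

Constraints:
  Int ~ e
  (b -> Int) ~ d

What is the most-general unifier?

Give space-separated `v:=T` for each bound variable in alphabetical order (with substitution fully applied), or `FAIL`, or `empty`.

Answer: d:=(b -> Int) e:=Int

Derivation:
step 1: unify Int ~ e  [subst: {-} | 1 pending]
  bind e := Int
step 2: unify (b -> Int) ~ d  [subst: {e:=Int} | 0 pending]
  bind d := (b -> Int)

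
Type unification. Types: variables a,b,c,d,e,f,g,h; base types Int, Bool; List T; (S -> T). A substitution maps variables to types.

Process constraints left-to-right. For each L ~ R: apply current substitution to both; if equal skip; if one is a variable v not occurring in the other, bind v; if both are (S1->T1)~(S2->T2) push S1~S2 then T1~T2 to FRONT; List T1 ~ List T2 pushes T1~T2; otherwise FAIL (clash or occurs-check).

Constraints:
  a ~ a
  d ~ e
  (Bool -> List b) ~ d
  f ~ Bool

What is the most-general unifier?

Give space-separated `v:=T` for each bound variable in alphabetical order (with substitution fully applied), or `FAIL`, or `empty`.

step 1: unify a ~ a  [subst: {-} | 3 pending]
  -> identical, skip
step 2: unify d ~ e  [subst: {-} | 2 pending]
  bind d := e
step 3: unify (Bool -> List b) ~ e  [subst: {d:=e} | 1 pending]
  bind e := (Bool -> List b)
step 4: unify f ~ Bool  [subst: {d:=e, e:=(Bool -> List b)} | 0 pending]
  bind f := Bool

Answer: d:=(Bool -> List b) e:=(Bool -> List b) f:=Bool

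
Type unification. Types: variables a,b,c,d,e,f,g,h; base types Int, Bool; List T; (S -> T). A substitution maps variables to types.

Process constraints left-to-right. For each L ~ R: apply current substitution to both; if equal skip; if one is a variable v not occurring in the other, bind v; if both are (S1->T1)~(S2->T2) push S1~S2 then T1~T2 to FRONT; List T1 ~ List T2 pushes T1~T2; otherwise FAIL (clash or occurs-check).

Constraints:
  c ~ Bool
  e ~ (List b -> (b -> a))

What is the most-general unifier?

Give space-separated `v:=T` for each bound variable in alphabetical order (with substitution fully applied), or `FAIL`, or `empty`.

Answer: c:=Bool e:=(List b -> (b -> a))

Derivation:
step 1: unify c ~ Bool  [subst: {-} | 1 pending]
  bind c := Bool
step 2: unify e ~ (List b -> (b -> a))  [subst: {c:=Bool} | 0 pending]
  bind e := (List b -> (b -> a))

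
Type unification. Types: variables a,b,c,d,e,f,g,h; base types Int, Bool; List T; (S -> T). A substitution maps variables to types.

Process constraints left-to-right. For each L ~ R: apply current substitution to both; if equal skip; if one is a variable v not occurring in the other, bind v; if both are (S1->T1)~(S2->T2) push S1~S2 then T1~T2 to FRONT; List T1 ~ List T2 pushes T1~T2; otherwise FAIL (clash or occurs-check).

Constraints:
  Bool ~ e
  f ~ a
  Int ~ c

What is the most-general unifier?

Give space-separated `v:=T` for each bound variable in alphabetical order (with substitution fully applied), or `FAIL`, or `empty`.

step 1: unify Bool ~ e  [subst: {-} | 2 pending]
  bind e := Bool
step 2: unify f ~ a  [subst: {e:=Bool} | 1 pending]
  bind f := a
step 3: unify Int ~ c  [subst: {e:=Bool, f:=a} | 0 pending]
  bind c := Int

Answer: c:=Int e:=Bool f:=a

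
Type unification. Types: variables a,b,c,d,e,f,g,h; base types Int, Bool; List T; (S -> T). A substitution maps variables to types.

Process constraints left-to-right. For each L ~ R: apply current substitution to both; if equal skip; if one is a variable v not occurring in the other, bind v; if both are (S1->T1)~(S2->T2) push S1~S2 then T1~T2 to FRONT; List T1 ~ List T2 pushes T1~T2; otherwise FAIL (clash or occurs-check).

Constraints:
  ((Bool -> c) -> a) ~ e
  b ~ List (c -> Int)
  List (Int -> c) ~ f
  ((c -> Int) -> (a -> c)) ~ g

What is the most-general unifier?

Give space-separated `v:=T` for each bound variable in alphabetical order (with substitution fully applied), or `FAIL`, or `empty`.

step 1: unify ((Bool -> c) -> a) ~ e  [subst: {-} | 3 pending]
  bind e := ((Bool -> c) -> a)
step 2: unify b ~ List (c -> Int)  [subst: {e:=((Bool -> c) -> a)} | 2 pending]
  bind b := List (c -> Int)
step 3: unify List (Int -> c) ~ f  [subst: {e:=((Bool -> c) -> a), b:=List (c -> Int)} | 1 pending]
  bind f := List (Int -> c)
step 4: unify ((c -> Int) -> (a -> c)) ~ g  [subst: {e:=((Bool -> c) -> a), b:=List (c -> Int), f:=List (Int -> c)} | 0 pending]
  bind g := ((c -> Int) -> (a -> c))

Answer: b:=List (c -> Int) e:=((Bool -> c) -> a) f:=List (Int -> c) g:=((c -> Int) -> (a -> c))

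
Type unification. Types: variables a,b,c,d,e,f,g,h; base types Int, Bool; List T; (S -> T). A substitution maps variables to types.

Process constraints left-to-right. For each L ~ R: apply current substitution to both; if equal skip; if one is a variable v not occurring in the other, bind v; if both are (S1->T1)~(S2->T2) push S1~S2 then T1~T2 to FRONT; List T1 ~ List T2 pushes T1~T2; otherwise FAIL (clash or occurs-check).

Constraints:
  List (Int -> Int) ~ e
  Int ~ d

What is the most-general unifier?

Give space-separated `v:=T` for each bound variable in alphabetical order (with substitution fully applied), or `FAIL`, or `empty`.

Answer: d:=Int e:=List (Int -> Int)

Derivation:
step 1: unify List (Int -> Int) ~ e  [subst: {-} | 1 pending]
  bind e := List (Int -> Int)
step 2: unify Int ~ d  [subst: {e:=List (Int -> Int)} | 0 pending]
  bind d := Int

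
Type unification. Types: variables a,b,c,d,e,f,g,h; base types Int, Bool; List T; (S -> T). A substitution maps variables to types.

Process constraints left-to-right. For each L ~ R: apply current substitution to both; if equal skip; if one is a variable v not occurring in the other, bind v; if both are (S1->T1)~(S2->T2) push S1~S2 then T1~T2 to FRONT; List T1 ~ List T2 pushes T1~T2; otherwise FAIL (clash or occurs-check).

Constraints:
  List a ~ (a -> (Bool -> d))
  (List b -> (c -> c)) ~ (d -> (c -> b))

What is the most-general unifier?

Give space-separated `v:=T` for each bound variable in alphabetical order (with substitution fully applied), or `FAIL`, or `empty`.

step 1: unify List a ~ (a -> (Bool -> d))  [subst: {-} | 1 pending]
  clash: List a vs (a -> (Bool -> d))

Answer: FAIL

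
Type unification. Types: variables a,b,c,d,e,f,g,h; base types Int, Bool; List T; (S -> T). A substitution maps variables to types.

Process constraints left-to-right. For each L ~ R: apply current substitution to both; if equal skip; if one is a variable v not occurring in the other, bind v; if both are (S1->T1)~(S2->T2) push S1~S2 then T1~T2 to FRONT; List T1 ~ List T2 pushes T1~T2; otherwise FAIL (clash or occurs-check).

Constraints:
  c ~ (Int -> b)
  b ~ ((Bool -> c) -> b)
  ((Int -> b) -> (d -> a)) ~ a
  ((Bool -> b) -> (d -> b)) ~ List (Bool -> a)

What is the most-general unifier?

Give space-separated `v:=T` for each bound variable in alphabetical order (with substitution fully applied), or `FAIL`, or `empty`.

Answer: FAIL

Derivation:
step 1: unify c ~ (Int -> b)  [subst: {-} | 3 pending]
  bind c := (Int -> b)
step 2: unify b ~ ((Bool -> (Int -> b)) -> b)  [subst: {c:=(Int -> b)} | 2 pending]
  occurs-check fail: b in ((Bool -> (Int -> b)) -> b)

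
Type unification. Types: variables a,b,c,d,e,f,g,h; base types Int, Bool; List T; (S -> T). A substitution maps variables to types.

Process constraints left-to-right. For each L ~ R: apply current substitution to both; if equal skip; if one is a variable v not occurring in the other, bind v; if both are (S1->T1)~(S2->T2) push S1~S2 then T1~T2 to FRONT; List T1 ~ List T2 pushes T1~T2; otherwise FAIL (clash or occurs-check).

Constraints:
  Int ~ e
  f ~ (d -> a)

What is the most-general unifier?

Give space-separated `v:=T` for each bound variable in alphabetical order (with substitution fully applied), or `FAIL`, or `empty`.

Answer: e:=Int f:=(d -> a)

Derivation:
step 1: unify Int ~ e  [subst: {-} | 1 pending]
  bind e := Int
step 2: unify f ~ (d -> a)  [subst: {e:=Int} | 0 pending]
  bind f := (d -> a)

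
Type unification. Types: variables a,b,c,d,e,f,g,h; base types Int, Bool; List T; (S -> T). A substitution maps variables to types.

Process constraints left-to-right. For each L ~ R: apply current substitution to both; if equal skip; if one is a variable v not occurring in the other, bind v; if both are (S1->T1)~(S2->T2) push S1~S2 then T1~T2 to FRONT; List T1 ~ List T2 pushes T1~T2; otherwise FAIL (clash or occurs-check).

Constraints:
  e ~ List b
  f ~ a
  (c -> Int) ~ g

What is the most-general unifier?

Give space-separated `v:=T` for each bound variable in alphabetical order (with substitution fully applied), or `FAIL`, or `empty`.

step 1: unify e ~ List b  [subst: {-} | 2 pending]
  bind e := List b
step 2: unify f ~ a  [subst: {e:=List b} | 1 pending]
  bind f := a
step 3: unify (c -> Int) ~ g  [subst: {e:=List b, f:=a} | 0 pending]
  bind g := (c -> Int)

Answer: e:=List b f:=a g:=(c -> Int)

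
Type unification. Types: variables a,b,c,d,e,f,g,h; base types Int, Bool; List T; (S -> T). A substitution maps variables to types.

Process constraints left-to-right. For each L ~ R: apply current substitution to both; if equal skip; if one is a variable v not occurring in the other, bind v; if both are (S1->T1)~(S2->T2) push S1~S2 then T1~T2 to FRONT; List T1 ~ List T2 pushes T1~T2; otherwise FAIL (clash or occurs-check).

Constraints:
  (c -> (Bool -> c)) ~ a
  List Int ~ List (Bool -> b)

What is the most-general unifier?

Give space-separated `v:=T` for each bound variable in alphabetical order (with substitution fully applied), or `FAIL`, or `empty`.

step 1: unify (c -> (Bool -> c)) ~ a  [subst: {-} | 1 pending]
  bind a := (c -> (Bool -> c))
step 2: unify List Int ~ List (Bool -> b)  [subst: {a:=(c -> (Bool -> c))} | 0 pending]
  -> decompose List: push Int~(Bool -> b)
step 3: unify Int ~ (Bool -> b)  [subst: {a:=(c -> (Bool -> c))} | 0 pending]
  clash: Int vs (Bool -> b)

Answer: FAIL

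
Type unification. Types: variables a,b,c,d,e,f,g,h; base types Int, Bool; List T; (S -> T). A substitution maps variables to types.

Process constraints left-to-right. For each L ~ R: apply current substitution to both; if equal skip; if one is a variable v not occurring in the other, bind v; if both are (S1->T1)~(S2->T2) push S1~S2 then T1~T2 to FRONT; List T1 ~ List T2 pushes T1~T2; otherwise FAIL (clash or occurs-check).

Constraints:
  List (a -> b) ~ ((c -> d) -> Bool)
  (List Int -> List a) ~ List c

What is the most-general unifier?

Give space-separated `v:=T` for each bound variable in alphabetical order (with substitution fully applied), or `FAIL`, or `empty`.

step 1: unify List (a -> b) ~ ((c -> d) -> Bool)  [subst: {-} | 1 pending]
  clash: List (a -> b) vs ((c -> d) -> Bool)

Answer: FAIL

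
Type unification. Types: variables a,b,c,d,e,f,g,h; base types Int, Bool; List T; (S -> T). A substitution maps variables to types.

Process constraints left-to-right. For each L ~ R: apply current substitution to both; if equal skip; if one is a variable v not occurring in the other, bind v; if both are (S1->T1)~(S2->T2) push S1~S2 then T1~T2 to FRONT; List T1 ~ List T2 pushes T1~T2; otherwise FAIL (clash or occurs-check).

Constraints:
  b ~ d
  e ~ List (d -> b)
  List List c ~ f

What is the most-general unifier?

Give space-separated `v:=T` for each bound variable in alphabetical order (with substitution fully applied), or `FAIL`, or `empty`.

step 1: unify b ~ d  [subst: {-} | 2 pending]
  bind b := d
step 2: unify e ~ List (d -> d)  [subst: {b:=d} | 1 pending]
  bind e := List (d -> d)
step 3: unify List List c ~ f  [subst: {b:=d, e:=List (d -> d)} | 0 pending]
  bind f := List List c

Answer: b:=d e:=List (d -> d) f:=List List c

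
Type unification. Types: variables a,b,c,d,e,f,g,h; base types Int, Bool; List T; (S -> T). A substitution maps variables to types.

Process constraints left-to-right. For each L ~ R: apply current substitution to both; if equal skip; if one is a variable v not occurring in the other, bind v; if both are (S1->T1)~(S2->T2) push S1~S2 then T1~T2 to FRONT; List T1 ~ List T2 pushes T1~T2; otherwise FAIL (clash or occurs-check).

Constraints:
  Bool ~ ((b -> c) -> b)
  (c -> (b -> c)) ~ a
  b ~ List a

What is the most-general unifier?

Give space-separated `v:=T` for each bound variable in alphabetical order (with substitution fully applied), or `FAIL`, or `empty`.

step 1: unify Bool ~ ((b -> c) -> b)  [subst: {-} | 2 pending]
  clash: Bool vs ((b -> c) -> b)

Answer: FAIL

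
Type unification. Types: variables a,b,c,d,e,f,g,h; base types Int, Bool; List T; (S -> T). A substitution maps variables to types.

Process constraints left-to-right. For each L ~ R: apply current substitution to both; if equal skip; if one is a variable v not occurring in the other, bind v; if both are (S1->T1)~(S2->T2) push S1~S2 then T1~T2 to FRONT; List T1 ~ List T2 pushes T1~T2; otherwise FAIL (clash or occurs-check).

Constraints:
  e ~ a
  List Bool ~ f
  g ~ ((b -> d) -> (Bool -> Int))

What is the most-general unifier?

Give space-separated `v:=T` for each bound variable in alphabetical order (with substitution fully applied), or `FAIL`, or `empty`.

step 1: unify e ~ a  [subst: {-} | 2 pending]
  bind e := a
step 2: unify List Bool ~ f  [subst: {e:=a} | 1 pending]
  bind f := List Bool
step 3: unify g ~ ((b -> d) -> (Bool -> Int))  [subst: {e:=a, f:=List Bool} | 0 pending]
  bind g := ((b -> d) -> (Bool -> Int))

Answer: e:=a f:=List Bool g:=((b -> d) -> (Bool -> Int))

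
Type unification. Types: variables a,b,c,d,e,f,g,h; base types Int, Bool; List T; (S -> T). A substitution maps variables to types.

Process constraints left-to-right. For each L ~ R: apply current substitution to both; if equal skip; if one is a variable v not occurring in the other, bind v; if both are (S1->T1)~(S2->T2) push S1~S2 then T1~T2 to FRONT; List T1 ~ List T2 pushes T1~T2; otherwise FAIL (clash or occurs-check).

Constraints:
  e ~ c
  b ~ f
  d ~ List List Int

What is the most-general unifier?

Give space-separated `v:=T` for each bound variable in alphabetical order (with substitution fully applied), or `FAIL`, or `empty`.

step 1: unify e ~ c  [subst: {-} | 2 pending]
  bind e := c
step 2: unify b ~ f  [subst: {e:=c} | 1 pending]
  bind b := f
step 3: unify d ~ List List Int  [subst: {e:=c, b:=f} | 0 pending]
  bind d := List List Int

Answer: b:=f d:=List List Int e:=c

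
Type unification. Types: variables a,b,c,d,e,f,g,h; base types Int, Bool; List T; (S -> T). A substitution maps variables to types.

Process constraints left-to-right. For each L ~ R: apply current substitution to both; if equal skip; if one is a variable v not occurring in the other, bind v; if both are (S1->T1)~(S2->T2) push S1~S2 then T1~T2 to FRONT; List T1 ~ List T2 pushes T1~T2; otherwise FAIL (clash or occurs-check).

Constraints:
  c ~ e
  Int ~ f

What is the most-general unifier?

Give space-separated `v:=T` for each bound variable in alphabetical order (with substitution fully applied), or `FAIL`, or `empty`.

Answer: c:=e f:=Int

Derivation:
step 1: unify c ~ e  [subst: {-} | 1 pending]
  bind c := e
step 2: unify Int ~ f  [subst: {c:=e} | 0 pending]
  bind f := Int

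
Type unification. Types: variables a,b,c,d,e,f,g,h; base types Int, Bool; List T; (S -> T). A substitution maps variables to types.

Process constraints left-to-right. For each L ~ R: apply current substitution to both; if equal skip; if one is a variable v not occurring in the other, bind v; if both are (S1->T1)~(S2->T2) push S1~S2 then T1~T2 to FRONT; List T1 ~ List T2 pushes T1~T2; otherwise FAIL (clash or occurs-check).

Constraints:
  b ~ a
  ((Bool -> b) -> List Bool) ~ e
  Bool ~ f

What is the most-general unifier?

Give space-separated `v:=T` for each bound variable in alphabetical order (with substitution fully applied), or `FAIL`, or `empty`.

step 1: unify b ~ a  [subst: {-} | 2 pending]
  bind b := a
step 2: unify ((Bool -> a) -> List Bool) ~ e  [subst: {b:=a} | 1 pending]
  bind e := ((Bool -> a) -> List Bool)
step 3: unify Bool ~ f  [subst: {b:=a, e:=((Bool -> a) -> List Bool)} | 0 pending]
  bind f := Bool

Answer: b:=a e:=((Bool -> a) -> List Bool) f:=Bool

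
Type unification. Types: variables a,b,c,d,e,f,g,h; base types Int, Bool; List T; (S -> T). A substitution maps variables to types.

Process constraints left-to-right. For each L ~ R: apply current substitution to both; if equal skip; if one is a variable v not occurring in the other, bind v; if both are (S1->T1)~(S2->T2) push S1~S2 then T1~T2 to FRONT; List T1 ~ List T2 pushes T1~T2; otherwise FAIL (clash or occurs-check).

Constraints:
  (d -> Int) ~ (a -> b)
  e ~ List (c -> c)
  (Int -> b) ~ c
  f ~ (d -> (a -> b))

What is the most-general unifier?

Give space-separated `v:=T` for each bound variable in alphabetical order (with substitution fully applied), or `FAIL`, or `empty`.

Answer: b:=Int c:=(Int -> Int) d:=a e:=List ((Int -> Int) -> (Int -> Int)) f:=(a -> (a -> Int))

Derivation:
step 1: unify (d -> Int) ~ (a -> b)  [subst: {-} | 3 pending]
  -> decompose arrow: push d~a, Int~b
step 2: unify d ~ a  [subst: {-} | 4 pending]
  bind d := a
step 3: unify Int ~ b  [subst: {d:=a} | 3 pending]
  bind b := Int
step 4: unify e ~ List (c -> c)  [subst: {d:=a, b:=Int} | 2 pending]
  bind e := List (c -> c)
step 5: unify (Int -> Int) ~ c  [subst: {d:=a, b:=Int, e:=List (c -> c)} | 1 pending]
  bind c := (Int -> Int)
step 6: unify f ~ (a -> (a -> Int))  [subst: {d:=a, b:=Int, e:=List (c -> c), c:=(Int -> Int)} | 0 pending]
  bind f := (a -> (a -> Int))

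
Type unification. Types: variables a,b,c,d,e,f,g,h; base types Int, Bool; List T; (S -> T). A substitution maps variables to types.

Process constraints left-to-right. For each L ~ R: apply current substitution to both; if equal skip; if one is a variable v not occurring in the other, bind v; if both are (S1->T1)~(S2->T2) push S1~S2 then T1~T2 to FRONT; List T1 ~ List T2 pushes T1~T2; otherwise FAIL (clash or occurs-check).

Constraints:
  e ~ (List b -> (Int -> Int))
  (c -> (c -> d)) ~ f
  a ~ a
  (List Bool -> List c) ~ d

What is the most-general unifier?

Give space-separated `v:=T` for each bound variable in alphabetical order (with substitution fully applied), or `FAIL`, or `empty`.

Answer: d:=(List Bool -> List c) e:=(List b -> (Int -> Int)) f:=(c -> (c -> (List Bool -> List c)))

Derivation:
step 1: unify e ~ (List b -> (Int -> Int))  [subst: {-} | 3 pending]
  bind e := (List b -> (Int -> Int))
step 2: unify (c -> (c -> d)) ~ f  [subst: {e:=(List b -> (Int -> Int))} | 2 pending]
  bind f := (c -> (c -> d))
step 3: unify a ~ a  [subst: {e:=(List b -> (Int -> Int)), f:=(c -> (c -> d))} | 1 pending]
  -> identical, skip
step 4: unify (List Bool -> List c) ~ d  [subst: {e:=(List b -> (Int -> Int)), f:=(c -> (c -> d))} | 0 pending]
  bind d := (List Bool -> List c)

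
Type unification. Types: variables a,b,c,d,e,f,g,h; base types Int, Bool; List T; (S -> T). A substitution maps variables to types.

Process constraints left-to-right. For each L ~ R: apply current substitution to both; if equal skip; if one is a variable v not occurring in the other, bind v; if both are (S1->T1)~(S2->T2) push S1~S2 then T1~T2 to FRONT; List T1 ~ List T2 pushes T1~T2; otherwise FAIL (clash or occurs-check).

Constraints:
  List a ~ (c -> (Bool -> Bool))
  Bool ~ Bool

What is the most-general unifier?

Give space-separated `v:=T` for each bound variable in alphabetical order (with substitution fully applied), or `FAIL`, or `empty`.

Answer: FAIL

Derivation:
step 1: unify List a ~ (c -> (Bool -> Bool))  [subst: {-} | 1 pending]
  clash: List a vs (c -> (Bool -> Bool))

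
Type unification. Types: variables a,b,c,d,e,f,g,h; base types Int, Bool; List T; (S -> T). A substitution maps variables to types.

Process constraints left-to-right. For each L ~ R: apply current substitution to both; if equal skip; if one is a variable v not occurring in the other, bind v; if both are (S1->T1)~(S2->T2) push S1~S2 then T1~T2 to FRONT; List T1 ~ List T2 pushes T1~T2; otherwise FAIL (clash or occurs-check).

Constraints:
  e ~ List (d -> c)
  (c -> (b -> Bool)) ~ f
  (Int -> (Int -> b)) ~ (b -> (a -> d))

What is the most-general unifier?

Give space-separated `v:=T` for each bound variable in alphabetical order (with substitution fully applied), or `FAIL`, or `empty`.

step 1: unify e ~ List (d -> c)  [subst: {-} | 2 pending]
  bind e := List (d -> c)
step 2: unify (c -> (b -> Bool)) ~ f  [subst: {e:=List (d -> c)} | 1 pending]
  bind f := (c -> (b -> Bool))
step 3: unify (Int -> (Int -> b)) ~ (b -> (a -> d))  [subst: {e:=List (d -> c), f:=(c -> (b -> Bool))} | 0 pending]
  -> decompose arrow: push Int~b, (Int -> b)~(a -> d)
step 4: unify Int ~ b  [subst: {e:=List (d -> c), f:=(c -> (b -> Bool))} | 1 pending]
  bind b := Int
step 5: unify (Int -> Int) ~ (a -> d)  [subst: {e:=List (d -> c), f:=(c -> (b -> Bool)), b:=Int} | 0 pending]
  -> decompose arrow: push Int~a, Int~d
step 6: unify Int ~ a  [subst: {e:=List (d -> c), f:=(c -> (b -> Bool)), b:=Int} | 1 pending]
  bind a := Int
step 7: unify Int ~ d  [subst: {e:=List (d -> c), f:=(c -> (b -> Bool)), b:=Int, a:=Int} | 0 pending]
  bind d := Int

Answer: a:=Int b:=Int d:=Int e:=List (Int -> c) f:=(c -> (Int -> Bool))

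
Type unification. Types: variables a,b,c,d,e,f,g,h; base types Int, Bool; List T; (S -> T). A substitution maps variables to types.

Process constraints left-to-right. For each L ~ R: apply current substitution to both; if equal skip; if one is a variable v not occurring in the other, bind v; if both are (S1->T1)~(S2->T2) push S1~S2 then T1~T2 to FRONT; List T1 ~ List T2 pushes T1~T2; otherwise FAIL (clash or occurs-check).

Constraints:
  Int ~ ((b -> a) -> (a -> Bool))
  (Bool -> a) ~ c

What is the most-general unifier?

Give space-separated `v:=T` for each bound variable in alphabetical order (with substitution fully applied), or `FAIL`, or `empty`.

Answer: FAIL

Derivation:
step 1: unify Int ~ ((b -> a) -> (a -> Bool))  [subst: {-} | 1 pending]
  clash: Int vs ((b -> a) -> (a -> Bool))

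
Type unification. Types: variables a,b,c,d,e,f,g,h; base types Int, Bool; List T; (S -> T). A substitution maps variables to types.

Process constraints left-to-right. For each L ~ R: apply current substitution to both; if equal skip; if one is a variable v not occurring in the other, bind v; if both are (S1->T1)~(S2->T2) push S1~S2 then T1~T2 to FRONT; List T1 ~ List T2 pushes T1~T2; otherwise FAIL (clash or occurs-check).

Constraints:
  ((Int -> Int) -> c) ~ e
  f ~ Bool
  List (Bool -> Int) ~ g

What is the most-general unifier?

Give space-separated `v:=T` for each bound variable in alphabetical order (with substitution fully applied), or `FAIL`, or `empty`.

Answer: e:=((Int -> Int) -> c) f:=Bool g:=List (Bool -> Int)

Derivation:
step 1: unify ((Int -> Int) -> c) ~ e  [subst: {-} | 2 pending]
  bind e := ((Int -> Int) -> c)
step 2: unify f ~ Bool  [subst: {e:=((Int -> Int) -> c)} | 1 pending]
  bind f := Bool
step 3: unify List (Bool -> Int) ~ g  [subst: {e:=((Int -> Int) -> c), f:=Bool} | 0 pending]
  bind g := List (Bool -> Int)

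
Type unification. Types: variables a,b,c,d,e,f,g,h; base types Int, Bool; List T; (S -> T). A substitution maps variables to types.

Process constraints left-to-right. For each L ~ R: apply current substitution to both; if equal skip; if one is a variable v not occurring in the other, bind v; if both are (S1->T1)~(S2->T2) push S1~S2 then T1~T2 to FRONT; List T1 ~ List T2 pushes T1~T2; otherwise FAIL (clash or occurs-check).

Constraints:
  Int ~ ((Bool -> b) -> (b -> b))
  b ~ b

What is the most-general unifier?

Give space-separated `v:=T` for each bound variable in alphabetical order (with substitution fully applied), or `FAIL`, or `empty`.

Answer: FAIL

Derivation:
step 1: unify Int ~ ((Bool -> b) -> (b -> b))  [subst: {-} | 1 pending]
  clash: Int vs ((Bool -> b) -> (b -> b))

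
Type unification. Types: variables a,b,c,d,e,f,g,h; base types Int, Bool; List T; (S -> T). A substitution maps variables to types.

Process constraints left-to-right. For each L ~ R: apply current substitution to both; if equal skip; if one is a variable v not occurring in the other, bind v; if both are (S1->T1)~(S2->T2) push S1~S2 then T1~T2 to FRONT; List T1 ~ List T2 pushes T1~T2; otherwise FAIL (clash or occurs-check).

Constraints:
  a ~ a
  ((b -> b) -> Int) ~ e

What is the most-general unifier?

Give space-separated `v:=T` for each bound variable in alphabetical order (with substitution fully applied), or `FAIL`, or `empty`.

step 1: unify a ~ a  [subst: {-} | 1 pending]
  -> identical, skip
step 2: unify ((b -> b) -> Int) ~ e  [subst: {-} | 0 pending]
  bind e := ((b -> b) -> Int)

Answer: e:=((b -> b) -> Int)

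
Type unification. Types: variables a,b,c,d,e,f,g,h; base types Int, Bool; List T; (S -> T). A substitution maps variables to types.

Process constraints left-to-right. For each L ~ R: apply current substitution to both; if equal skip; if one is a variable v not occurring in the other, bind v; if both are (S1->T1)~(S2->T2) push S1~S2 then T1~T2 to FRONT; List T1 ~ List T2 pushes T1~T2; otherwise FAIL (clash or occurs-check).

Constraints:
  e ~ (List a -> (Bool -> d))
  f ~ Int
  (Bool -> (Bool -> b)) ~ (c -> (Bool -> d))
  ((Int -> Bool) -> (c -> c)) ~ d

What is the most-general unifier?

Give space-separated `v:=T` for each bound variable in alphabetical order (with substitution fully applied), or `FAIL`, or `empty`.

Answer: b:=((Int -> Bool) -> (Bool -> Bool)) c:=Bool d:=((Int -> Bool) -> (Bool -> Bool)) e:=(List a -> (Bool -> ((Int -> Bool) -> (Bool -> Bool)))) f:=Int

Derivation:
step 1: unify e ~ (List a -> (Bool -> d))  [subst: {-} | 3 pending]
  bind e := (List a -> (Bool -> d))
step 2: unify f ~ Int  [subst: {e:=(List a -> (Bool -> d))} | 2 pending]
  bind f := Int
step 3: unify (Bool -> (Bool -> b)) ~ (c -> (Bool -> d))  [subst: {e:=(List a -> (Bool -> d)), f:=Int} | 1 pending]
  -> decompose arrow: push Bool~c, (Bool -> b)~(Bool -> d)
step 4: unify Bool ~ c  [subst: {e:=(List a -> (Bool -> d)), f:=Int} | 2 pending]
  bind c := Bool
step 5: unify (Bool -> b) ~ (Bool -> d)  [subst: {e:=(List a -> (Bool -> d)), f:=Int, c:=Bool} | 1 pending]
  -> decompose arrow: push Bool~Bool, b~d
step 6: unify Bool ~ Bool  [subst: {e:=(List a -> (Bool -> d)), f:=Int, c:=Bool} | 2 pending]
  -> identical, skip
step 7: unify b ~ d  [subst: {e:=(List a -> (Bool -> d)), f:=Int, c:=Bool} | 1 pending]
  bind b := d
step 8: unify ((Int -> Bool) -> (Bool -> Bool)) ~ d  [subst: {e:=(List a -> (Bool -> d)), f:=Int, c:=Bool, b:=d} | 0 pending]
  bind d := ((Int -> Bool) -> (Bool -> Bool))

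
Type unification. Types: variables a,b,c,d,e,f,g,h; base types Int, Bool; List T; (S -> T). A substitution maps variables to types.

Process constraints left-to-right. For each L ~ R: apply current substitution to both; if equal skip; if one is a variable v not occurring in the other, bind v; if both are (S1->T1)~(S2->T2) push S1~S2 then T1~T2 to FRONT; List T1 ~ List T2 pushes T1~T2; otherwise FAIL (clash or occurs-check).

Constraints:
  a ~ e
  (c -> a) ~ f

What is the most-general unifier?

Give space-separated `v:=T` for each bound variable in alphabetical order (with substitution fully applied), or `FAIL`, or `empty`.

step 1: unify a ~ e  [subst: {-} | 1 pending]
  bind a := e
step 2: unify (c -> e) ~ f  [subst: {a:=e} | 0 pending]
  bind f := (c -> e)

Answer: a:=e f:=(c -> e)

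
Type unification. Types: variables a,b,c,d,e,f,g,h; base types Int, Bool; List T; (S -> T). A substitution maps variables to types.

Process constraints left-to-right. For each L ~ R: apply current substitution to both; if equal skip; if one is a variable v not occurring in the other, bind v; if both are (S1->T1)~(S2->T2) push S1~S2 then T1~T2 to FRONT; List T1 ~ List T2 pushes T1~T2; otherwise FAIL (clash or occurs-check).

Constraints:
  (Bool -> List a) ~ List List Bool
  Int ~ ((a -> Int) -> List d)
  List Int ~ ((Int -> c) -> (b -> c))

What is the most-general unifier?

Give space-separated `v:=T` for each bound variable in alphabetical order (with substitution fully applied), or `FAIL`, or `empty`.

step 1: unify (Bool -> List a) ~ List List Bool  [subst: {-} | 2 pending]
  clash: (Bool -> List a) vs List List Bool

Answer: FAIL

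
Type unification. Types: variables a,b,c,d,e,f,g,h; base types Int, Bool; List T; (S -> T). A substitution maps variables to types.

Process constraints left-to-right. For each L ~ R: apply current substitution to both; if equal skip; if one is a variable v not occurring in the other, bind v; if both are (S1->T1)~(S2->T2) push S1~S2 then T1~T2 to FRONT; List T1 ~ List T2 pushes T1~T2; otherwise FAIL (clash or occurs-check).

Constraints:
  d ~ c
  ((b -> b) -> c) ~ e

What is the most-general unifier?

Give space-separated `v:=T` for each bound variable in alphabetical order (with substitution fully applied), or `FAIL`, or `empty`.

Answer: d:=c e:=((b -> b) -> c)

Derivation:
step 1: unify d ~ c  [subst: {-} | 1 pending]
  bind d := c
step 2: unify ((b -> b) -> c) ~ e  [subst: {d:=c} | 0 pending]
  bind e := ((b -> b) -> c)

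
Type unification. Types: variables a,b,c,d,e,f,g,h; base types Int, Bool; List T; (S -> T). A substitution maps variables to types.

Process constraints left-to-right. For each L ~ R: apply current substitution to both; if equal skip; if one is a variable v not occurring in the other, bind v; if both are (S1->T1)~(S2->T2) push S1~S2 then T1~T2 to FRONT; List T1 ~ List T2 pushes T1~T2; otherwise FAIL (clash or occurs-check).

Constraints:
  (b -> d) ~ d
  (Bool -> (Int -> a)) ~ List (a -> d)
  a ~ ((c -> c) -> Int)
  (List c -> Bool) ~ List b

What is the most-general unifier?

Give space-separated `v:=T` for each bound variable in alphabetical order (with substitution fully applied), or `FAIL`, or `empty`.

step 1: unify (b -> d) ~ d  [subst: {-} | 3 pending]
  occurs-check fail

Answer: FAIL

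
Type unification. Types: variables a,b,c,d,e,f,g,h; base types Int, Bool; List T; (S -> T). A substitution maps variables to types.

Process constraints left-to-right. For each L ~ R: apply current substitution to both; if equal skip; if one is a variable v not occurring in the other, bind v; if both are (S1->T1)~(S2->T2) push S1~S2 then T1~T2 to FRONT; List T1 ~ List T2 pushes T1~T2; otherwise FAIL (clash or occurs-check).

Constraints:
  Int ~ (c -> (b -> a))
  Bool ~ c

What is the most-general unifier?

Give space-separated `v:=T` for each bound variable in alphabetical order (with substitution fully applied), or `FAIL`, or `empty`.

step 1: unify Int ~ (c -> (b -> a))  [subst: {-} | 1 pending]
  clash: Int vs (c -> (b -> a))

Answer: FAIL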